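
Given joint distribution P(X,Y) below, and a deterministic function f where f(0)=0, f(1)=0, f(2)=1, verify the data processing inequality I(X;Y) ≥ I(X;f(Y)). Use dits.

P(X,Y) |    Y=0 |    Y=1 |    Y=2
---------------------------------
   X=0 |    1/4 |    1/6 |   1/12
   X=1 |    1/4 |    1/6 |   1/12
I(X;Y) = 0.0000, I(X;f(Y)) = 0.0000, inequality holds: 0.0000 ≥ 0.0000

Data Processing Inequality: For any Markov chain X → Y → Z, we have I(X;Y) ≥ I(X;Z).

Here Z = f(Y) is a deterministic function of Y, forming X → Y → Z.

Original I(X;Y) = 0.0000 dits

After applying f:
P(X,Z) where Z=f(Y):
- P(X,Z=0) = P(X,Y=0) + P(X,Y=1)
- P(X,Z=1) = P(X,Y=2)

I(X;Z) = I(X;f(Y)) = 0.0000 dits

Verification: 0.0000 ≥ 0.0000 ✓

Information cannot be created by processing; the function f can only lose information about X.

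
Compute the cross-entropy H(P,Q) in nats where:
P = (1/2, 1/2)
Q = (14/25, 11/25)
0.7004 nats

Cross-entropy: H(P,Q) = -Σ p(x) log q(x)

Alternatively: H(P,Q) = H(P) + D_KL(P||Q)
H(P) = 0.6931 nats
D_KL(P||Q) = 0.0073 nats

H(P,Q) = 0.6931 + 0.0073 = 0.7004 nats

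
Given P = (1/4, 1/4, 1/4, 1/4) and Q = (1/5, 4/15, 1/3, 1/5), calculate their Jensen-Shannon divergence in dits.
0.0026 dits

Jensen-Shannon divergence is:
JSD(P||Q) = 0.5 × D_KL(P||M) + 0.5 × D_KL(Q||M)
where M = 0.5 × (P + Q) is the mixture distribution.

M = 0.5 × (1/4, 1/4, 1/4, 1/4) + 0.5 × (1/5, 4/15, 1/3, 1/5) = (9/40, 0.258333, 7/24, 9/40)

D_KL(P||M) = 0.0026 dits
D_KL(Q||M) = 0.0025 dits

JSD(P||Q) = 0.5 × 0.0026 + 0.5 × 0.0025 = 0.0026 dits

Unlike KL divergence, JSD is symmetric and bounded: 0 ≤ JSD ≤ log(2).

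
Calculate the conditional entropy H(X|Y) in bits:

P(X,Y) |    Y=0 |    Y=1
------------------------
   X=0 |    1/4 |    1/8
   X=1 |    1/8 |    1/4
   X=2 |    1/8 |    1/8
1.5000 bits

Using the chain rule: H(X|Y) = H(X,Y) - H(Y)

First, compute H(X,Y) = 2.5000 bits

Marginal P(Y) = (1/2, 1/2)
H(Y) = 1.0000 bits

H(X|Y) = H(X,Y) - H(Y) = 2.5000 - 1.0000 = 1.5000 bits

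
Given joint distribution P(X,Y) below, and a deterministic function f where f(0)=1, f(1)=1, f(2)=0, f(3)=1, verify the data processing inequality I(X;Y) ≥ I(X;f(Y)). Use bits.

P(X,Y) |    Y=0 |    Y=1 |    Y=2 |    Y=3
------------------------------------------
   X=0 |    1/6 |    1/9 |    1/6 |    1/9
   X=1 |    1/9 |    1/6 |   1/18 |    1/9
I(X;Y) = 0.0492, I(X;f(Y)) = 0.0330, inequality holds: 0.0492 ≥ 0.0330

Data Processing Inequality: For any Markov chain X → Y → Z, we have I(X;Y) ≥ I(X;Z).

Here Z = f(Y) is a deterministic function of Y, forming X → Y → Z.

Original I(X;Y) = 0.0492 bits

After applying f:
P(X,Z) where Z=f(Y):
- P(X,Z=0) = P(X,Y=2)
- P(X,Z=1) = P(X,Y=0) + P(X,Y=1) + P(X,Y=3)

I(X;Z) = I(X;f(Y)) = 0.0330 bits

Verification: 0.0492 ≥ 0.0330 ✓

Information cannot be created by processing; the function f can only lose information about X.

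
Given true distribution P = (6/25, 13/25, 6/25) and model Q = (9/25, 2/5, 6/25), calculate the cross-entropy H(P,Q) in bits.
1.5353 bits

Cross-entropy: H(P,Q) = -Σ p(x) log q(x)

Alternatively: H(P,Q) = H(P) + D_KL(P||Q)
H(P) = 1.4788 bits
D_KL(P||Q) = 0.0564 bits

H(P,Q) = 1.4788 + 0.0564 = 1.5353 bits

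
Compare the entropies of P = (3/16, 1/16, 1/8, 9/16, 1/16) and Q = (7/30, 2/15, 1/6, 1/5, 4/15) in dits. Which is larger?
Q

Computing entropies in dits:
H(P) = 0.5403
H(Q) = 0.6867

Distribution Q has higher entropy.

Intuition: The distribution closer to uniform (more spread out) has higher entropy.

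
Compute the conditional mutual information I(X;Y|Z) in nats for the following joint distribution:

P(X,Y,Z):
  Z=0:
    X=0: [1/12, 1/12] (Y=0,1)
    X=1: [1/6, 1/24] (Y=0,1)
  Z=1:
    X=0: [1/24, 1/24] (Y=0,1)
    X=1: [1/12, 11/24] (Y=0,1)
0.0414 nats

Conditional mutual information: I(X;Y|Z) = H(X|Z) + H(Y|Z) - H(X,Y|Z)

H(Z) = 0.6616
H(X,Z) = 1.1646 → H(X|Z) = 0.5030
H(Y,Z) = 1.2130 → H(Y|Z) = 0.5514
H(X,Y,Z) = 1.6747 → H(X,Y|Z) = 1.0131

I(X;Y|Z) = 0.5030 + 0.5514 - 1.0131 = 0.0414 nats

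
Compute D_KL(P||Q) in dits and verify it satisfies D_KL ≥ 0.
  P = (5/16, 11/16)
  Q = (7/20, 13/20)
0.0014 dits

KL divergence satisfies the Gibbs inequality: D_KL(P||Q) ≥ 0 for all distributions P, Q.

D_KL(P||Q) = Σ p(x) log(p(x)/q(x))
Term by term:
  x=0: 5/16 × log_10[(5/16)/(7/20)] = -0.0154
  x=1: 11/16 × log_10[(11/16)/(13/20)] = 0.0167
D_KL(P||Q) = 0.0014 dits

D_KL(P||Q) = 0.0014 ≥ 0 ✓

This non-negativity is a fundamental property: relative entropy cannot be negative because it measures how different Q is from P.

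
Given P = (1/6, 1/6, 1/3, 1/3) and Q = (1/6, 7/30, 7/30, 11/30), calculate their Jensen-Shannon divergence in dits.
0.0033 dits

Jensen-Shannon divergence is:
JSD(P||Q) = 0.5 × D_KL(P||M) + 0.5 × D_KL(Q||M)
where M = 0.5 × (P + Q) is the mixture distribution.

M = 0.5 × (1/6, 1/6, 1/3, 1/3) + 0.5 × (1/6, 7/30, 7/30, 11/30) = (1/6, 1/5, 0.283333, 7/20)

D_KL(P||M) = 0.0033 dits
D_KL(Q||M) = 0.0034 dits

JSD(P||Q) = 0.5 × 0.0033 + 0.5 × 0.0034 = 0.0033 dits

Unlike KL divergence, JSD is symmetric and bounded: 0 ≤ JSD ≤ log(2).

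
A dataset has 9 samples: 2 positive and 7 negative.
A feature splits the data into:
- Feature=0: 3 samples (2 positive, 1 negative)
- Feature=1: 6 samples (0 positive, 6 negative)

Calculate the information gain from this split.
0.4581 bits

Information Gain = H(Y) - H(Y|Feature)

Before split:
P(positive) = 2/9 = 0.2222
H(Y) = 0.7642 bits

After split:
Feature=0: H = 0.9183 bits (weight = 3/9)
Feature=1: H = 0.0000 bits (weight = 6/9)
H(Y|Feature) = (3/9)×0.9183 + (6/9)×0.0000 = 0.3061 bits

Information Gain = 0.7642 - 0.3061 = 0.4581 bits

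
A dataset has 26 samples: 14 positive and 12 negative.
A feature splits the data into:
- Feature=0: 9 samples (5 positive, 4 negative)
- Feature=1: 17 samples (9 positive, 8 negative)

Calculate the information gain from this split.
0.0004 bits

Information Gain = H(Y) - H(Y|Feature)

Before split:
P(positive) = 14/26 = 0.5385
H(Y) = 0.9957 bits

After split:
Feature=0: H = 0.9911 bits (weight = 9/26)
Feature=1: H = 0.9975 bits (weight = 17/26)
H(Y|Feature) = (9/26)×0.9911 + (17/26)×0.9975 = 0.9953 bits

Information Gain = 0.9957 - 0.9953 = 0.0004 bits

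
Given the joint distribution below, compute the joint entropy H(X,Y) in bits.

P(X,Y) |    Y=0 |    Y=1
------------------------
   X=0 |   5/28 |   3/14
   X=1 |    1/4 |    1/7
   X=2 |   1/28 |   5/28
2.4366 bits

Joint entropy is H(X,Y) = -Σ_{x,y} p(x,y) log p(x,y).

Summing over all non-zero entries:
H(X,Y) = -[5/28·log_2(5/28) + 3/14·log_2(3/14) + 1/4·log_2(1/4) + 1/7·log_2(1/7) + 1/28·log_2(1/28) + 5/28·log_2(5/28)]
H(X,Y) = 2.4366 bits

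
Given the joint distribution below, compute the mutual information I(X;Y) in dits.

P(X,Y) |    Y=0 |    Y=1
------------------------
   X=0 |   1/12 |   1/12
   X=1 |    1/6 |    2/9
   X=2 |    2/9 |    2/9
0.0011 dits

Mutual information: I(X;Y) = H(X) + H(Y) - H(X,Y)

Marginals:
P(X) = (1/6, 7/18, 4/9), H(X) = 0.4457 dits
P(Y) = (17/36, 19/36), H(Y) = 0.3004 dits

Joint entropy: H(X,Y) = 0.7450 dits

I(X;Y) = 0.4457 + 0.3004 - 0.7450 = 0.0011 dits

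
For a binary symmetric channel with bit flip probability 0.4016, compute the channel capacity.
0.0281 bits

For a binary symmetric channel (BSC) with error probability p:
Capacity C = 1 - H(p) bits per symbol

where H(p) = -p log₂(p) - (1-p) log₂(1-p) is the binary entropy function.

H(0.4016) = 0.9719 bits
C = 1 - 0.9719 = 0.0281 bits per symbol

This means we can reliably transmit up to 0.0281 bits of information per channel use.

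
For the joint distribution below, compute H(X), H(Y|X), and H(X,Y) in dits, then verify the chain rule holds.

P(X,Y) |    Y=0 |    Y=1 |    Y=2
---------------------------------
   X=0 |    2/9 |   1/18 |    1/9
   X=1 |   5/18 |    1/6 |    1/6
H(X,Y) = 0.7348, H(X) = 0.2902, H(Y|X) = 0.4446 (all in dits)

Chain rule: H(X,Y) = H(X) + H(Y|X)

Left side — joint entropy directly:
H(X,Y) = -Σ p(x,y) log p(x,y) = 0.7348 dits

Right side — compute H(Y|X) from the conditional distributions:
P(X) = (7/18, 11/18), so H(X) = 0.2902 dits
H(Y|X) = Σ_x P(X=x) · H(Y|X=x):
  P(Y|X=0) = (4/7, 1/7, 2/7), H(Y|X=0) = 0.4151, weight P(X=0) = 7/18
  P(Y|X=1) = (5/11, 3/11, 3/11), H(Y|X=1) = 0.4634, weight P(X=1) = 11/18
H(Y|X) = 0.4446 dits

H(X) + H(Y|X) = 0.2902 + 0.4446 = 0.7348 dits

Both sides equal 0.7348 dits. ✓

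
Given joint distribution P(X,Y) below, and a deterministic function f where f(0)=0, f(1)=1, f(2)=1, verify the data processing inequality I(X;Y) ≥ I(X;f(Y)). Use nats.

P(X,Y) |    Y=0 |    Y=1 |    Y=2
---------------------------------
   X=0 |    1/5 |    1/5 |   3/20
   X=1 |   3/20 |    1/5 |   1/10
I(X;Y) = 0.0036, I(X;f(Y)) = 0.0005, inequality holds: 0.0036 ≥ 0.0005

Data Processing Inequality: For any Markov chain X → Y → Z, we have I(X;Y) ≥ I(X;Z).

Here Z = f(Y) is a deterministic function of Y, forming X → Y → Z.

Original I(X;Y) = 0.0036 nats

After applying f:
P(X,Z) where Z=f(Y):
- P(X,Z=0) = P(X,Y=0)
- P(X,Z=1) = P(X,Y=1) + P(X,Y=2)

I(X;Z) = I(X;f(Y)) = 0.0005 nats

Verification: 0.0036 ≥ 0.0005 ✓

Information cannot be created by processing; the function f can only lose information about X.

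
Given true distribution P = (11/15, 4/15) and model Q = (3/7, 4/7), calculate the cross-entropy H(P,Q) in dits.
0.3347 dits

Cross-entropy: H(P,Q) = -Σ p(x) log q(x)

Alternatively: H(P,Q) = H(P) + D_KL(P||Q)
H(P) = 0.2519 dits
D_KL(P||Q) = 0.0828 dits

H(P,Q) = 0.2519 + 0.0828 = 0.3347 dits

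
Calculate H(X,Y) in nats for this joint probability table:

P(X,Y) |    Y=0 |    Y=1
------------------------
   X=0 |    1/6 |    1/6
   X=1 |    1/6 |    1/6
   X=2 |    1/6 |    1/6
1.7918 nats

Joint entropy is H(X,Y) = -Σ_{x,y} p(x,y) log p(x,y).

Summing over all non-zero entries:
H(X,Y) = -[1/6·log_e(1/6) + 1/6·log_e(1/6) + 1/6·log_e(1/6) + 1/6·log_e(1/6) + 1/6·log_e(1/6) + 1/6·log_e(1/6)]
H(X,Y) = 1.7918 nats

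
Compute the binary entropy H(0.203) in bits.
0.7279 bits

The binary entropy function is:
H(p) = -p log(p) - (1-p) log(1-p)

H(0.203) = -0.203 × log_2(0.203) - 0.797 × log_2(0.797)
H(0.203) = 0.7279 bits

Note: Binary entropy is maximized at p=0.5 (H=1 bit) and minimized at p=0 or p=1 (H=0).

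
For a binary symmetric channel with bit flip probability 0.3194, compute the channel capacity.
0.0963 bits

For a binary symmetric channel (BSC) with error probability p:
Capacity C = 1 - H(p) bits per symbol

where H(p) = -p log₂(p) - (1-p) log₂(1-p) is the binary entropy function.

H(0.3194) = 0.9037 bits
C = 1 - 0.9037 = 0.0963 bits per symbol

This means we can reliably transmit up to 0.0963 bits of information per channel use.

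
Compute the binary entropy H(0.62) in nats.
0.6641 nats

The binary entropy function is:
H(p) = -p log(p) - (1-p) log(1-p)

H(0.62) = -0.62 × log_e(0.62) - 0.38 × log_e(0.38)
H(0.62) = 0.6641 nats

Note: Binary entropy is maximized at p=0.5 (H=1 bit) and minimized at p=0 or p=1 (H=0).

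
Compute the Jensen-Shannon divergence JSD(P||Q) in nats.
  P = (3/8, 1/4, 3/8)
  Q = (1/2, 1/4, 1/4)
0.0108 nats

Jensen-Shannon divergence is:
JSD(P||Q) = 0.5 × D_KL(P||M) + 0.5 × D_KL(Q||M)
where M = 0.5 × (P + Q) is the mixture distribution.

M = 0.5 × (3/8, 1/4, 3/8) + 0.5 × (1/2, 1/4, 1/4) = (7/16, 1/4, 5/16)

D_KL(P||M) = 0.0106 nats
D_KL(Q||M) = 0.0110 nats

JSD(P||Q) = 0.5 × 0.0106 + 0.5 × 0.0110 = 0.0108 nats

Unlike KL divergence, JSD is symmetric and bounded: 0 ≤ JSD ≤ log(2).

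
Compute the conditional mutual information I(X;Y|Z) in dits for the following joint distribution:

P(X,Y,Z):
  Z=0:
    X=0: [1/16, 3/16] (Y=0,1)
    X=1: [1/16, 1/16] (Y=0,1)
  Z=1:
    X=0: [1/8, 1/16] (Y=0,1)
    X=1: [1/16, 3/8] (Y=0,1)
0.0410 dits

Conditional mutual information: I(X;Y|Z) = H(X|Z) + H(Y|Z) - H(X,Y|Z)

H(Z) = 0.2873
H(X,Z) = 0.5568 → H(X|Z) = 0.2695
H(Y,Z) = 0.5568 → H(Y|Z) = 0.2695
H(X,Y,Z) = 0.7852 → H(X,Y|Z) = 0.4979

I(X;Y|Z) = 0.2695 + 0.2695 - 0.4979 = 0.0410 dits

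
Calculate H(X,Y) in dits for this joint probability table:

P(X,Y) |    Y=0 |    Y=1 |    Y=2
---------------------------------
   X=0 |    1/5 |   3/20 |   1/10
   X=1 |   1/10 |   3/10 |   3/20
0.7438 dits

Joint entropy is H(X,Y) = -Σ_{x,y} p(x,y) log p(x,y).

Summing over all non-zero entries:
H(X,Y) = -[1/5·log_10(1/5) + 3/20·log_10(3/20) + 1/10·log_10(1/10) + 1/10·log_10(1/10) + 3/10·log_10(3/10) + 3/20·log_10(3/20)]
H(X,Y) = 0.7438 dits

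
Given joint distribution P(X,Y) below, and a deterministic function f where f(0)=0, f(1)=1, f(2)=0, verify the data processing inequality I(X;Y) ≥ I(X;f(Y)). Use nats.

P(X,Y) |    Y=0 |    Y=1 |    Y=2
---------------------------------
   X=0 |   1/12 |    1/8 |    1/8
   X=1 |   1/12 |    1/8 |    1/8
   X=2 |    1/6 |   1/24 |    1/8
I(X;Y) = 0.0472, I(X;f(Y)) = 0.0370, inequality holds: 0.0472 ≥ 0.0370

Data Processing Inequality: For any Markov chain X → Y → Z, we have I(X;Y) ≥ I(X;Z).

Here Z = f(Y) is a deterministic function of Y, forming X → Y → Z.

Original I(X;Y) = 0.0472 nats

After applying f:
P(X,Z) where Z=f(Y):
- P(X,Z=0) = P(X,Y=0) + P(X,Y=2)
- P(X,Z=1) = P(X,Y=1)

I(X;Z) = I(X;f(Y)) = 0.0370 nats

Verification: 0.0472 ≥ 0.0370 ✓

Information cannot be created by processing; the function f can only lose information about X.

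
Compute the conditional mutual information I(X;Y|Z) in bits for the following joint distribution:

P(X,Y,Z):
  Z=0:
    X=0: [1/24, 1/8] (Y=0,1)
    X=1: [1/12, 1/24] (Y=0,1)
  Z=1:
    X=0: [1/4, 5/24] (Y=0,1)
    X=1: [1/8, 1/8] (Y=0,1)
0.0383 bits

Conditional mutual information: I(X;Y|Z) = H(X|Z) + H(Y|Z) - H(X,Y|Z)

H(Z) = 0.8709
H(X,Z) = 1.8217 → H(X|Z) = 0.9508
H(Y,Z) = 1.8648 → H(Y|Z) = 0.9939
H(X,Y,Z) = 2.7773 → H(X,Y|Z) = 1.9064

I(X;Y|Z) = 0.9508 + 0.9939 - 1.9064 = 0.0383 bits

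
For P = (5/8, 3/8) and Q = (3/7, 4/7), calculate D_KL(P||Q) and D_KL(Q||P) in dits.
D_KL(P||Q) = 0.0338, D_KL(Q||P) = 0.0343

KL divergence is not symmetric: D_KL(P||Q) ≠ D_KL(Q||P) in general.

D_KL(P||Q) = 0.0338 dits
D_KL(Q||P) = 0.0343 dits

No, they are not equal!

This asymmetry is why KL divergence is not a true distance metric.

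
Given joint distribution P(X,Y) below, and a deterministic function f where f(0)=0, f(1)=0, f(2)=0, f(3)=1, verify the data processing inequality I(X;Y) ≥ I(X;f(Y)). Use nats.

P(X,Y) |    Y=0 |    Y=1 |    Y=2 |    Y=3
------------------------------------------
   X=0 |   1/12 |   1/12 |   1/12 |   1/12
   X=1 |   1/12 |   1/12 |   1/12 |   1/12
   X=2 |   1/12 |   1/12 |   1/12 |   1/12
I(X;Y) = 0.0000, I(X;f(Y)) = 0.0000, inequality holds: 0.0000 ≥ 0.0000

Data Processing Inequality: For any Markov chain X → Y → Z, we have I(X;Y) ≥ I(X;Z).

Here Z = f(Y) is a deterministic function of Y, forming X → Y → Z.

Original I(X;Y) = 0.0000 nats

After applying f:
P(X,Z) where Z=f(Y):
- P(X,Z=0) = P(X,Y=0) + P(X,Y=1) + P(X,Y=2)
- P(X,Z=1) = P(X,Y=3)

I(X;Z) = I(X;f(Y)) = 0.0000 nats

Verification: 0.0000 ≥ 0.0000 ✓

Information cannot be created by processing; the function f can only lose information about X.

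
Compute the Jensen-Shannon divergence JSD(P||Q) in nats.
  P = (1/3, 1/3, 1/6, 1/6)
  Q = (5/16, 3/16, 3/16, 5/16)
0.0221 nats

Jensen-Shannon divergence is:
JSD(P||Q) = 0.5 × D_KL(P||M) + 0.5 × D_KL(Q||M)
where M = 0.5 × (P + Q) is the mixture distribution.

M = 0.5 × (1/3, 1/3, 1/6, 1/6) + 0.5 × (5/16, 3/16, 3/16, 5/16) = (0.322917, 0.260417, 0.177083, 0.239583)

D_KL(P||M) = 0.0223 nats
D_KL(Q||M) = 0.0219 nats

JSD(P||Q) = 0.5 × 0.0223 + 0.5 × 0.0219 = 0.0221 nats

Unlike KL divergence, JSD is symmetric and bounded: 0 ≤ JSD ≤ log(2).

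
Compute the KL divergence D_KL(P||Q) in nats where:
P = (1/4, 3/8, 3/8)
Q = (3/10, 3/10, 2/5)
0.0139 nats

KL divergence: D_KL(P||Q) = Σ p(x) log(p(x)/q(x))

Computing term by term:
  x=0: 1/4 × log_e[(1/4)/(3/10)] = 1/4 × -0.1823 = -0.0456
  x=1: 3/8 × log_e[(3/8)/(3/10)] = 3/8 × 0.2231 = 0.0837
  x=2: 3/8 × log_e[(3/8)/(2/5)] = 3/8 × -0.0645 = -0.0242

D_KL(P||Q) = 0.0139 nats

Note: KL divergence is always non-negative and equals 0 iff P = Q.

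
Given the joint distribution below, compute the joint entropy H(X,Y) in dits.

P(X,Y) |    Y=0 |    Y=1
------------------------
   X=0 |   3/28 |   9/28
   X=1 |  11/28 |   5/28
0.5554 dits

Joint entropy is H(X,Y) = -Σ_{x,y} p(x,y) log p(x,y).

Summing over all non-zero entries:
H(X,Y) = -[3/28·log_10(3/28) + 9/28·log_10(9/28) + 11/28·log_10(11/28) + 5/28·log_10(5/28)]
H(X,Y) = 0.5554 dits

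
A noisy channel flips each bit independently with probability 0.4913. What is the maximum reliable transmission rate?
0.0002 bits

For a binary symmetric channel (BSC) with error probability p:
Capacity C = 1 - H(p) bits per symbol

where H(p) = -p log₂(p) - (1-p) log₂(1-p) is the binary entropy function.

H(0.4913) = 0.9998 bits
C = 1 - 0.9998 = 0.0002 bits per symbol

This means we can reliably transmit up to 0.0002 bits of information per channel use.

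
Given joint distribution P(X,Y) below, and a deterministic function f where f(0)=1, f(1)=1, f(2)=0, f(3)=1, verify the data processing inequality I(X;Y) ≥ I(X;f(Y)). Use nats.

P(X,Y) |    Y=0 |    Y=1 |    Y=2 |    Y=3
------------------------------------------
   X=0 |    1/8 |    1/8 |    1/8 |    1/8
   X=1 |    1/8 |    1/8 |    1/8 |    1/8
I(X;Y) = 0.0000, I(X;f(Y)) = 0.0000, inequality holds: 0.0000 ≥ 0.0000

Data Processing Inequality: For any Markov chain X → Y → Z, we have I(X;Y) ≥ I(X;Z).

Here Z = f(Y) is a deterministic function of Y, forming X → Y → Z.

Original I(X;Y) = 0.0000 nats

After applying f:
P(X,Z) where Z=f(Y):
- P(X,Z=0) = P(X,Y=2)
- P(X,Z=1) = P(X,Y=0) + P(X,Y=1) + P(X,Y=3)

I(X;Z) = I(X;f(Y)) = 0.0000 nats

Verification: 0.0000 ≥ 0.0000 ✓

Information cannot be created by processing; the function f can only lose information about X.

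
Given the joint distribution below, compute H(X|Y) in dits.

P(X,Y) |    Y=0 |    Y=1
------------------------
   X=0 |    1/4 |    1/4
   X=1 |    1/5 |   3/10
0.2988 dits

Using the chain rule: H(X|Y) = H(X,Y) - H(Y)

First, compute H(X,Y) = 0.5977 dits

Marginal P(Y) = (9/20, 11/20)
H(Y) = 0.2989 dits

H(X|Y) = H(X,Y) - H(Y) = 0.5977 - 0.2989 = 0.2988 dits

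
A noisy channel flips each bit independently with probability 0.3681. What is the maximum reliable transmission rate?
0.0508 bits

For a binary symmetric channel (BSC) with error probability p:
Capacity C = 1 - H(p) bits per symbol

where H(p) = -p log₂(p) - (1-p) log₂(1-p) is the binary entropy function.

H(0.3681) = 0.9492 bits
C = 1 - 0.9492 = 0.0508 bits per symbol

This means we can reliably transmit up to 0.0508 bits of information per channel use.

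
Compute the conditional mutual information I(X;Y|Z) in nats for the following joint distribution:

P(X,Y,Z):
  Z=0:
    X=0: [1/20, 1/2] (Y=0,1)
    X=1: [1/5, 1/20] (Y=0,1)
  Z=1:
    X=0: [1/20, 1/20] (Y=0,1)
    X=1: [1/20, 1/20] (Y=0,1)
0.2042 nats

Conditional mutual information: I(X;Y|Z) = H(X|Z) + H(Y|Z) - H(X,Y|Z)

H(Z) = 0.5004
H(X,Z) = 1.1359 → H(X|Z) = 0.6355
H(Y,Z) = 1.1359 → H(Y|Z) = 0.6355
H(X,Y,Z) = 1.5672 → H(X,Y|Z) = 1.0668

I(X;Y|Z) = 0.6355 + 0.6355 - 1.0668 = 0.2042 nats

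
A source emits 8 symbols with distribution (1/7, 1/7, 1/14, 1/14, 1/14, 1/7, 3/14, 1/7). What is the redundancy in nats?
0.0719 nats

Redundancy measures how far a source is from maximum entropy:
R = H_max - H(X)

Maximum entropy for 8 symbols: H_max = log_e(8) = 2.0794 nats
Actual entropy: H(X) = 2.0076 nats
Redundancy: R = 2.0794 - 2.0076 = 0.0719 nats

This redundancy represents potential for compression: the source could be compressed by 0.0719 nats per symbol.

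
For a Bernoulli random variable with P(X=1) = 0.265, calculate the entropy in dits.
0.2511 dits

The binary entropy function is:
H(p) = -p log(p) - (1-p) log(1-p)

H(0.265) = -0.265 × log_10(0.265) - 0.735 × log_10(0.735)
H(0.265) = 0.2511 dits

Note: Binary entropy is maximized at p=0.5 (H=1 bit) and minimized at p=0 or p=1 (H=0).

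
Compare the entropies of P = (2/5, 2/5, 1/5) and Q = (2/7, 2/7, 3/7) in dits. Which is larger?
Q

Computing entropies in dits:
H(P) = 0.4581
H(Q) = 0.4686

Distribution Q has higher entropy.

Intuition: The distribution closer to uniform (more spread out) has higher entropy.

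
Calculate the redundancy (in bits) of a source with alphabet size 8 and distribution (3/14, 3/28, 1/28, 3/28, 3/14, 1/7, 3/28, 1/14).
0.1671 bits

Redundancy measures how far a source is from maximum entropy:
R = H_max - H(X)

Maximum entropy for 8 symbols: H_max = log_2(8) = 3.0000 bits
Actual entropy: H(X) = 2.8329 bits
Redundancy: R = 3.0000 - 2.8329 = 0.1671 bits

This redundancy represents potential for compression: the source could be compressed by 0.1671 bits per symbol.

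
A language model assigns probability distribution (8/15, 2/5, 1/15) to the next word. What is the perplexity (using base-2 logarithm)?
2.4165

Perplexity is 2^H (or exp(H) for natural log).

First, H = -Σ p log p = 1.2729 bits
Perplexity = 2^1.2729 = 2.4165

Interpretation: The model's uncertainty is equivalent to choosing uniformly among 2.4 options.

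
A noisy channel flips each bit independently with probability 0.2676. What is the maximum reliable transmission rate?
0.1620 bits

For a binary symmetric channel (BSC) with error probability p:
Capacity C = 1 - H(p) bits per symbol

where H(p) = -p log₂(p) - (1-p) log₂(1-p) is the binary entropy function.

H(0.2676) = 0.8380 bits
C = 1 - 0.8380 = 0.1620 bits per symbol

This means we can reliably transmit up to 0.1620 bits of information per channel use.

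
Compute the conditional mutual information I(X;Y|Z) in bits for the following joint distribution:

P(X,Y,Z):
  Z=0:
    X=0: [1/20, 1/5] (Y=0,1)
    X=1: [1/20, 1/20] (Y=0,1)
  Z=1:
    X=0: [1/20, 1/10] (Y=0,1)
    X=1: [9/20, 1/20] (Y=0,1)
0.1559 bits

Conditional mutual information: I(X;Y|Z) = H(X|Z) + H(Y|Z) - H(X,Y|Z)

H(Z) = 0.9341
H(X,Z) = 1.7427 → H(X|Z) = 0.8087
H(Y,Z) = 1.7427 → H(Y|Z) = 0.8087
H(X,Y,Z) = 2.3955 → H(X,Y|Z) = 1.4614

I(X;Y|Z) = 0.8087 + 0.8087 - 1.4614 = 0.1559 bits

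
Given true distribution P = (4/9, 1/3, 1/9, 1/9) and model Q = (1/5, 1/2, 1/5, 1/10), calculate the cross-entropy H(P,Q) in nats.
1.3810 nats

Cross-entropy: H(P,Q) = -Σ p(x) log q(x)

Alternatively: H(P,Q) = H(P) + D_KL(P||Q)
H(P) = 1.2149 nats
D_KL(P||Q) = 0.1661 nats

H(P,Q) = 1.2149 + 0.1661 = 1.3810 nats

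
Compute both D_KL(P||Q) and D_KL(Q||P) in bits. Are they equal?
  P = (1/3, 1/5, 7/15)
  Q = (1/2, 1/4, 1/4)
D_KL(P||Q) = 0.1608, D_KL(Q||P) = 0.1478

KL divergence is not symmetric: D_KL(P||Q) ≠ D_KL(Q||P) in general.

D_KL(P||Q) = 0.1608 bits
D_KL(Q||P) = 0.1478 bits

No, they are not equal!

This asymmetry is why KL divergence is not a true distance metric.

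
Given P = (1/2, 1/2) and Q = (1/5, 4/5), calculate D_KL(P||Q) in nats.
0.2231 nats

KL divergence: D_KL(P||Q) = Σ p(x) log(p(x)/q(x))

Computing term by term:
  x=0: 1/2 × log_e[(1/2)/(1/5)] = 1/2 × 0.9163 = 0.4581
  x=1: 1/2 × log_e[(1/2)/(4/5)] = 1/2 × -0.4700 = -0.2350

D_KL(P||Q) = 0.2231 nats

Note: KL divergence is always non-negative and equals 0 iff P = Q.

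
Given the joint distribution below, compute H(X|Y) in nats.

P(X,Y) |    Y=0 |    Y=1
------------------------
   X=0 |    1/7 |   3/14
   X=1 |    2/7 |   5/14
0.6508 nats

Using the chain rule: H(X|Y) = H(X,Y) - H(Y)

First, compute H(X,Y) = 1.3337 nats

Marginal P(Y) = (3/7, 4/7)
H(Y) = 0.6829 nats

H(X|Y) = H(X,Y) - H(Y) = 1.3337 - 0.6829 = 0.6508 nats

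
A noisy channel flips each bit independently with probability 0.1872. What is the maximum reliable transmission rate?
0.3044 bits

For a binary symmetric channel (BSC) with error probability p:
Capacity C = 1 - H(p) bits per symbol

where H(p) = -p log₂(p) - (1-p) log₂(1-p) is the binary entropy function.

H(0.1872) = 0.6956 bits
C = 1 - 0.6956 = 0.3044 bits per symbol

This means we can reliably transmit up to 0.3044 bits of information per channel use.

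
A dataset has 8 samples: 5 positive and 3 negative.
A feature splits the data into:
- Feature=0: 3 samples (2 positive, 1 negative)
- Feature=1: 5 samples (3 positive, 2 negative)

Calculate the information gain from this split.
0.0032 bits

Information Gain = H(Y) - H(Y|Feature)

Before split:
P(positive) = 5/8 = 0.6250
H(Y) = 0.9544 bits

After split:
Feature=0: H = 0.9183 bits (weight = 3/8)
Feature=1: H = 0.9710 bits (weight = 5/8)
H(Y|Feature) = (3/8)×0.9183 + (5/8)×0.9710 = 0.9512 bits

Information Gain = 0.9544 - 0.9512 = 0.0032 bits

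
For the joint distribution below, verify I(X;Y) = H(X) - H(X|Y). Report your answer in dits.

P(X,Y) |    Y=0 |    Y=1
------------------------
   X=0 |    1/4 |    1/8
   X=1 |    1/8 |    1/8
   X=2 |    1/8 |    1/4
I(X;Y) = 0.0184 dits

Mutual information has multiple equivalent forms:
- I(X;Y) = H(X) - H(X|Y)
- I(X;Y) = H(Y) - H(Y|X)
- I(X;Y) = H(X) + H(Y) - H(X,Y)

Computing all quantities:
H(X) = 0.4700, H(Y) = 0.3010, H(X,Y) = 0.7526
H(X|Y) = 0.4515, H(Y|X) = 0.2826

Verification:
H(X) - H(X|Y) = 0.4700 - 0.4515 = 0.0184
H(Y) - H(Y|X) = 0.3010 - 0.2826 = 0.0184
H(X) + H(Y) - H(X,Y) = 0.4700 + 0.3010 - 0.7526 = 0.0184

All forms give I(X;Y) = 0.0184 dits. ✓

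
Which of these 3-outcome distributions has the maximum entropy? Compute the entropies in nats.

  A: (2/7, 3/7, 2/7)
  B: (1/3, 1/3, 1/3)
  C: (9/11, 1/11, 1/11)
B

For a discrete distribution over n outcomes, entropy is maximized by the uniform distribution.

Computing entropies:
H(A) = 1.0790 nats
H(B) = 1.0986 nats
H(C) = 0.6002 nats

The uniform distribution (where all probabilities equal 1/3) achieves the maximum entropy of log_e(3) = 1.0986 nats.

Distribution B has the highest entropy.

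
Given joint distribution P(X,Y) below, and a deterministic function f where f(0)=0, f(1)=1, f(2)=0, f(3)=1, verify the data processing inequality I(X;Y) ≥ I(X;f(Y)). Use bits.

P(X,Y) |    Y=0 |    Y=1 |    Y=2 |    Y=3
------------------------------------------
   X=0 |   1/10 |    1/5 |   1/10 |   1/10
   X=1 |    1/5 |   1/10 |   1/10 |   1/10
I(X;Y) = 0.0490, I(X;f(Y)) = 0.0290, inequality holds: 0.0490 ≥ 0.0290

Data Processing Inequality: For any Markov chain X → Y → Z, we have I(X;Y) ≥ I(X;Z).

Here Z = f(Y) is a deterministic function of Y, forming X → Y → Z.

Original I(X;Y) = 0.0490 bits

After applying f:
P(X,Z) where Z=f(Y):
- P(X,Z=0) = P(X,Y=0) + P(X,Y=2)
- P(X,Z=1) = P(X,Y=1) + P(X,Y=3)

I(X;Z) = I(X;f(Y)) = 0.0290 bits

Verification: 0.0490 ≥ 0.0290 ✓

Information cannot be created by processing; the function f can only lose information about X.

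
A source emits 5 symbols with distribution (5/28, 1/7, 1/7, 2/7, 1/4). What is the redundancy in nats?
0.0413 nats

Redundancy measures how far a source is from maximum entropy:
R = H_max - H(X)

Maximum entropy for 5 symbols: H_max = log_e(5) = 1.6094 nats
Actual entropy: H(X) = 1.5681 nats
Redundancy: R = 1.6094 - 1.5681 = 0.0413 nats

This redundancy represents potential for compression: the source could be compressed by 0.0413 nats per symbol.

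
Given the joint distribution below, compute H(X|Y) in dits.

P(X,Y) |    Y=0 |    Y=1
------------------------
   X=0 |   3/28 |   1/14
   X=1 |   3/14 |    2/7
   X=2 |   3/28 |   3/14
0.4353 dits

Using the chain rule: H(X|Y) = H(X,Y) - H(Y)

First, compute H(X,Y) = 0.7319 dits

Marginal P(Y) = (3/7, 4/7)
H(Y) = 0.2966 dits

H(X|Y) = H(X,Y) - H(Y) = 0.7319 - 0.2966 = 0.4353 dits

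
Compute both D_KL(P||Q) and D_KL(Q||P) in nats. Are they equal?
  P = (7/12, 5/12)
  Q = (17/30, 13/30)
D_KL(P||Q) = 0.0006, D_KL(Q||P) = 0.0006

KL divergence is not symmetric: D_KL(P||Q) ≠ D_KL(Q||P) in general.

D_KL(P||Q) = 0.0006 nats
D_KL(Q||P) = 0.0006 nats

In this case they happen to be equal (to 4 decimal places).

This asymmetry is why KL divergence is not a true distance metric.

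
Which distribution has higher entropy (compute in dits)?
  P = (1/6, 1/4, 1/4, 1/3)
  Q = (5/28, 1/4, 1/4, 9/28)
Q

Computing entropies in dits:
H(P) = 0.5898
H(Q) = 0.5931

Distribution Q has higher entropy.

Intuition: The distribution closer to uniform (more spread out) has higher entropy.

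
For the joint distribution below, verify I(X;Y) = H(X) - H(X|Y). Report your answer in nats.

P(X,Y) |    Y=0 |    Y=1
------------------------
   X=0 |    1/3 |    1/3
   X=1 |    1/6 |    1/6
I(X;Y) = 0.0000 nats

Mutual information has multiple equivalent forms:
- I(X;Y) = H(X) - H(X|Y)
- I(X;Y) = H(Y) - H(Y|X)
- I(X;Y) = H(X) + H(Y) - H(X,Y)

Computing all quantities:
H(X) = 0.6365, H(Y) = 0.6931, H(X,Y) = 1.3297
H(X|Y) = 0.6365, H(Y|X) = 0.6931

Verification:
H(X) - H(X|Y) = 0.6365 - 0.6365 = 0.0000
H(Y) - H(Y|X) = 0.6931 - 0.6931 = 0.0000
H(X) + H(Y) - H(X,Y) = 0.6365 + 0.6931 - 1.3297 = 0.0000

All forms give I(X;Y) = 0.0000 nats. ✓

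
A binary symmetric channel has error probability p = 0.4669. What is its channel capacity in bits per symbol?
0.0032 bits

For a binary symmetric channel (BSC) with error probability p:
Capacity C = 1 - H(p) bits per symbol

where H(p) = -p log₂(p) - (1-p) log₂(1-p) is the binary entropy function.

H(0.4669) = 0.9968 bits
C = 1 - 0.9968 = 0.0032 bits per symbol

This means we can reliably transmit up to 0.0032 bits of information per channel use.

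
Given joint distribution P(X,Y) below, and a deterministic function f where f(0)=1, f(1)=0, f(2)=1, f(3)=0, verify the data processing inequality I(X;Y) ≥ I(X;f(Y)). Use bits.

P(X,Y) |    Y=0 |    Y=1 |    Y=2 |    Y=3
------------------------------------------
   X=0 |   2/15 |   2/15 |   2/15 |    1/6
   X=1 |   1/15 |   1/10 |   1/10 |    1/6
I(X;Y) = 0.0104, I(X;f(Y)) = 0.0054, inequality holds: 0.0104 ≥ 0.0054

Data Processing Inequality: For any Markov chain X → Y → Z, we have I(X;Y) ≥ I(X;Z).

Here Z = f(Y) is a deterministic function of Y, forming X → Y → Z.

Original I(X;Y) = 0.0104 bits

After applying f:
P(X,Z) where Z=f(Y):
- P(X,Z=0) = P(X,Y=1) + P(X,Y=3)
- P(X,Z=1) = P(X,Y=0) + P(X,Y=2)

I(X;Z) = I(X;f(Y)) = 0.0054 bits

Verification: 0.0104 ≥ 0.0054 ✓

Information cannot be created by processing; the function f can only lose information about X.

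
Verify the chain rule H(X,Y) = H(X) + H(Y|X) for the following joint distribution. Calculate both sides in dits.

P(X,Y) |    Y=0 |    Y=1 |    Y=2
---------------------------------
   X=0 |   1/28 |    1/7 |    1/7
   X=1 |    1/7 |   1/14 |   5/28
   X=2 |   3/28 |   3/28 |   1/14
H(X,Y) = 0.9191, H(X) = 0.4733, H(Y|X) = 0.4458 (all in dits)

Chain rule: H(X,Y) = H(X) + H(Y|X)

Left side — joint entropy directly:
H(X,Y) = -Σ p(x,y) log p(x,y) = 0.9191 dits

Right side — compute H(Y|X) from the conditional distributions:
P(X) = (9/28, 11/28, 2/7), so H(X) = 0.4733 dits
H(Y|X) = Σ_x P(X=x) · H(Y|X=x):
  P(Y|X=0) = (1/9, 4/9, 4/9), H(Y|X=0) = 0.4191, weight P(X=0) = 9/28
  P(Y|X=1) = (4/11, 2/11, 5/11), H(Y|X=1) = 0.4500, weight P(X=1) = 11/28
  P(Y|X=2) = (3/8, 3/8, 1/4), H(Y|X=2) = 0.4700, weight P(X=2) = 2/7
H(Y|X) = 0.4458 dits

H(X) + H(Y|X) = 0.4733 + 0.4458 = 0.9191 dits

Both sides equal 0.9191 dits. ✓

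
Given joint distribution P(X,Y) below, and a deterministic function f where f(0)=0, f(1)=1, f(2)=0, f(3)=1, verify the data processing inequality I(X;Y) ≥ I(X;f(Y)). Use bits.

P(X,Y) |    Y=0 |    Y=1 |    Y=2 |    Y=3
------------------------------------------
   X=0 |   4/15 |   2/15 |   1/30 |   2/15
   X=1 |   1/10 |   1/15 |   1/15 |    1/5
I(X;Y) = 0.0780, I(X;f(Y)) = 0.0150, inequality holds: 0.0780 ≥ 0.0150

Data Processing Inequality: For any Markov chain X → Y → Z, we have I(X;Y) ≥ I(X;Z).

Here Z = f(Y) is a deterministic function of Y, forming X → Y → Z.

Original I(X;Y) = 0.0780 bits

After applying f:
P(X,Z) where Z=f(Y):
- P(X,Z=0) = P(X,Y=0) + P(X,Y=2)
- P(X,Z=1) = P(X,Y=1) + P(X,Y=3)

I(X;Z) = I(X;f(Y)) = 0.0150 bits

Verification: 0.0780 ≥ 0.0150 ✓

Information cannot be created by processing; the function f can only lose information about X.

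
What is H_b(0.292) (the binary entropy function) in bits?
0.8713 bits

The binary entropy function is:
H(p) = -p log(p) - (1-p) log(1-p)

H(0.292) = -0.292 × log_2(0.292) - 0.708 × log_2(0.708)
H(0.292) = 0.8713 bits

Note: Binary entropy is maximized at p=0.5 (H=1 bit) and minimized at p=0 or p=1 (H=0).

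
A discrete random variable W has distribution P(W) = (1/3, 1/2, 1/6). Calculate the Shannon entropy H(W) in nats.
1.0114 nats

Shannon entropy is H(X) = -Σ p(x) log p(x).

For P = (1/3, 1/2, 1/6):
H = -1/3 × log_e(1/3) -1/2 × log_e(1/2) -1/6 × log_e(1/6)
H = 1.0114 nats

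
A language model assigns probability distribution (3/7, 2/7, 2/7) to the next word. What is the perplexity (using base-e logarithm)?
2.9417

Perplexity is e^H (or exp(H) for natural log).

First, H = -Σ p log p = 1.0790 nats
Perplexity = e^1.0790 = 2.9417

Interpretation: The model's uncertainty is equivalent to choosing uniformly among 2.9 options.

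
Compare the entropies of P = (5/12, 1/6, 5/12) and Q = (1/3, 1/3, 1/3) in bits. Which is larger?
Q

Computing entropies in bits:
H(P) = 1.4834
H(Q) = 1.5850

Distribution Q has higher entropy.

Intuition: The distribution closer to uniform (more spread out) has higher entropy.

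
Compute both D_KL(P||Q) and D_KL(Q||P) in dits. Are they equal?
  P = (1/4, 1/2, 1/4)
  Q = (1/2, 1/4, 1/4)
D_KL(P||Q) = 0.0753, D_KL(Q||P) = 0.0753

KL divergence is not symmetric: D_KL(P||Q) ≠ D_KL(Q||P) in general.

D_KL(P||Q) = 0.0753 dits
D_KL(Q||P) = 0.0753 dits

In this case they happen to be equal (to 4 decimal places).

This asymmetry is why KL divergence is not a true distance metric.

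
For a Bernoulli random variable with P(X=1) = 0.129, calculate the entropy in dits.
0.1670 dits

The binary entropy function is:
H(p) = -p log(p) - (1-p) log(1-p)

H(0.129) = -0.129 × log_10(0.129) - 0.871 × log_10(0.871)
H(0.129) = 0.1670 dits

Note: Binary entropy is maximized at p=0.5 (H=1 bit) and minimized at p=0 or p=1 (H=0).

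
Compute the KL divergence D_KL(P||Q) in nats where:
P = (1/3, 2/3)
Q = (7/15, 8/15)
0.0366 nats

KL divergence: D_KL(P||Q) = Σ p(x) log(p(x)/q(x))

Computing term by term:
  x=0: 1/3 × log_e[(1/3)/(7/15)] = 1/3 × -0.3365 = -0.1122
  x=1: 2/3 × log_e[(2/3)/(8/15)] = 2/3 × 0.2231 = 0.1488

D_KL(P||Q) = 0.0366 nats

Note: KL divergence is always non-negative and equals 0 iff P = Q.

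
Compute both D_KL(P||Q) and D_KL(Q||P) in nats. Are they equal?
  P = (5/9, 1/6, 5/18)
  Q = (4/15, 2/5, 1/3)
D_KL(P||Q) = 0.2112, D_KL(Q||P) = 0.2152

KL divergence is not symmetric: D_KL(P||Q) ≠ D_KL(Q||P) in general.

D_KL(P||Q) = 0.2112 nats
D_KL(Q||P) = 0.2152 nats

No, they are not equal!

This asymmetry is why KL divergence is not a true distance metric.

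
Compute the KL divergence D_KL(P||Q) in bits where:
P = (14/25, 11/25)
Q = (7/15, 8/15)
0.0252 bits

KL divergence: D_KL(P||Q) = Σ p(x) log(p(x)/q(x))

Computing term by term:
  x=0: 14/25 × log_2[(14/25)/(7/15)] = 14/25 × 0.2630 = 0.1473
  x=1: 11/25 × log_2[(11/25)/(8/15)] = 11/25 × -0.2775 = -0.1221

D_KL(P||Q) = 0.0252 bits

Note: KL divergence is always non-negative and equals 0 iff P = Q.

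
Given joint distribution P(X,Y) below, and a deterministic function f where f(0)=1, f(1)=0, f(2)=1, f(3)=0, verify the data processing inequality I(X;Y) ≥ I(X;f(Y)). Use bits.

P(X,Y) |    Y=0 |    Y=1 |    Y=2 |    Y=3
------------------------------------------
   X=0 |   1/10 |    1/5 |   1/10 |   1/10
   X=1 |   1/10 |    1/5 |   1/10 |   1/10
I(X;Y) = 0.0000, I(X;f(Y)) = 0.0000, inequality holds: 0.0000 ≥ 0.0000

Data Processing Inequality: For any Markov chain X → Y → Z, we have I(X;Y) ≥ I(X;Z).

Here Z = f(Y) is a deterministic function of Y, forming X → Y → Z.

Original I(X;Y) = 0.0000 bits

After applying f:
P(X,Z) where Z=f(Y):
- P(X,Z=0) = P(X,Y=1) + P(X,Y=3)
- P(X,Z=1) = P(X,Y=0) + P(X,Y=2)

I(X;Z) = I(X;f(Y)) = 0.0000 bits

Verification: 0.0000 ≥ 0.0000 ✓

Information cannot be created by processing; the function f can only lose information about X.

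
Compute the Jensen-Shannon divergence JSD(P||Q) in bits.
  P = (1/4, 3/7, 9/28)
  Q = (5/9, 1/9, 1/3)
0.1148 bits

Jensen-Shannon divergence is:
JSD(P||Q) = 0.5 × D_KL(P||M) + 0.5 × D_KL(Q||M)
where M = 0.5 × (P + Q) is the mixture distribution.

M = 0.5 × (1/4, 3/7, 9/28) + 0.5 × (5/9, 1/9, 1/3) = (0.402778, 0.269841, 0.327381)

D_KL(P||M) = 0.1055 bits
D_KL(Q||M) = 0.1242 bits

JSD(P||Q) = 0.5 × 0.1055 + 0.5 × 0.1242 = 0.1148 bits

Unlike KL divergence, JSD is symmetric and bounded: 0 ≤ JSD ≤ log(2).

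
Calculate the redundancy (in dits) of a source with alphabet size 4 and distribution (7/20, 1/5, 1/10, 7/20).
0.0431 dits

Redundancy measures how far a source is from maximum entropy:
R = H_max - H(X)

Maximum entropy for 4 symbols: H_max = log_10(4) = 0.6021 dits
Actual entropy: H(X) = 0.5589 dits
Redundancy: R = 0.6021 - 0.5589 = 0.0431 dits

This redundancy represents potential for compression: the source could be compressed by 0.0431 dits per symbol.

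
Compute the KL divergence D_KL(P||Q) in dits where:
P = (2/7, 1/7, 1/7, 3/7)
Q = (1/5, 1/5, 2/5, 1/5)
0.1014 dits

KL divergence: D_KL(P||Q) = Σ p(x) log(p(x)/q(x))

Computing term by term:
  x=0: 2/7 × log_10[(2/7)/(1/5)] = 2/7 × 0.1549 = 0.0443
  x=1: 1/7 × log_10[(1/7)/(1/5)] = 1/7 × -0.1461 = -0.0209
  x=2: 1/7 × log_10[(1/7)/(2/5)] = 1/7 × -0.4472 = -0.0639
  x=3: 3/7 × log_10[(3/7)/(1/5)] = 3/7 × 0.3310 = 0.1419

D_KL(P||Q) = 0.1014 dits

Note: KL divergence is always non-negative and equals 0 iff P = Q.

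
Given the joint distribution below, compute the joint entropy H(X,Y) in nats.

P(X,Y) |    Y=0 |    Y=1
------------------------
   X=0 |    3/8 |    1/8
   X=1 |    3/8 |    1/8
1.2555 nats

Joint entropy is H(X,Y) = -Σ_{x,y} p(x,y) log p(x,y).

Summing over all non-zero entries:
H(X,Y) = -[3/8·log_e(3/8) + 1/8·log_e(1/8) + 3/8·log_e(3/8) + 1/8·log_e(1/8)]
H(X,Y) = 1.2555 nats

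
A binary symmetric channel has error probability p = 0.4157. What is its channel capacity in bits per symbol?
0.0206 bits

For a binary symmetric channel (BSC) with error probability p:
Capacity C = 1 - H(p) bits per symbol

where H(p) = -p log₂(p) - (1-p) log₂(1-p) is the binary entropy function.

H(0.4157) = 0.9794 bits
C = 1 - 0.9794 = 0.0206 bits per symbol

This means we can reliably transmit up to 0.0206 bits of information per channel use.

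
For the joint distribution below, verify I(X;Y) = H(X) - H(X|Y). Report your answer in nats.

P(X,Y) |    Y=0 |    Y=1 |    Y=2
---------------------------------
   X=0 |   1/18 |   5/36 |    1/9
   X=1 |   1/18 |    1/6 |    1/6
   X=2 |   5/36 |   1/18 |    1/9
I(X;Y) = 0.0579 nats

Mutual information has multiple equivalent forms:
- I(X;Y) = H(X) - H(X|Y)
- I(X;Y) = H(Y) - H(Y|X)
- I(X;Y) = H(X) + H(Y) - H(X,Y)

Computing all quantities:
H(X) = 1.0918, H(Y) = 1.0817, H(X,Y) = 2.1156
H(X|Y) = 1.0339, H(Y|X) = 1.0238

Verification:
H(X) - H(X|Y) = 1.0918 - 1.0339 = 0.0579
H(Y) - H(Y|X) = 1.0817 - 1.0238 = 0.0579
H(X) + H(Y) - H(X,Y) = 1.0918 + 1.0817 - 2.1156 = 0.0579

All forms give I(X;Y) = 0.0579 nats. ✓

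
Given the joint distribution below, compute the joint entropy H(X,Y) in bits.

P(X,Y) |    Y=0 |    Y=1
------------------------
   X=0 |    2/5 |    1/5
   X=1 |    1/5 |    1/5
1.9219 bits

Joint entropy is H(X,Y) = -Σ_{x,y} p(x,y) log p(x,y).

Summing over all non-zero entries:
H(X,Y) = -[2/5·log_2(2/5) + 1/5·log_2(1/5) + 1/5·log_2(1/5) + 1/5·log_2(1/5)]
H(X,Y) = 1.9219 bits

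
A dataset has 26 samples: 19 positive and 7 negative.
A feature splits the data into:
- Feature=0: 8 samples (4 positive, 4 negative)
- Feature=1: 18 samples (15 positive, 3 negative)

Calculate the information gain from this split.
0.0827 bits

Information Gain = H(Y) - H(Y|Feature)

Before split:
P(positive) = 19/26 = 0.7308
H(Y) = 0.8404 bits

After split:
Feature=0: H = 1.0000 bits (weight = 8/26)
Feature=1: H = 0.6500 bits (weight = 18/26)
H(Y|Feature) = (8/26)×1.0000 + (18/26)×0.6500 = 0.7577 bits

Information Gain = 0.8404 - 0.7577 = 0.0827 bits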